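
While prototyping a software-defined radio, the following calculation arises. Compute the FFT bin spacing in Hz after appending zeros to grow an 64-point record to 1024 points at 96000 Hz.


Frequency resolution after zero-padding:
N_padded = 64 * 16 = 1024
df = fs / N_padded
   = 96000 / 1024
   = 93.75 Hz

93.75 Hz


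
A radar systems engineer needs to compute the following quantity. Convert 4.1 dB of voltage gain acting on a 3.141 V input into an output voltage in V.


Output voltage from dB gain:
V_out = V_in * 10^(gain_dB / 20)
      = 3.141 * 10^(4.1 / 20)
      = 3.141 * 1.603245
      = 5.0358 V

5.0358 V


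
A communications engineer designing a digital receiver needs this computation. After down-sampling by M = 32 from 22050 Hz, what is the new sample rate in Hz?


Decimation reduces the sample rate:
fs_out = fs_in / M
       = 22050 / 32
       = 689.0625 Hz

689.0625 Hz


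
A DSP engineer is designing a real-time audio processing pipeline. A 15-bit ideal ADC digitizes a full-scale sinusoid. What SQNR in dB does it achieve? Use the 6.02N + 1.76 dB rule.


Theoretical SNR for a full-scale sinusoid:
SNR = 6.02 * N + 1.76
    = 6.02 * 15 + 1.76
    = 90.3 + 1.76
    = 92.06 dB

92.06 dB


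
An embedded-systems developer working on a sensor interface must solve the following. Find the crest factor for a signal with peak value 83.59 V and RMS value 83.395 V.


Crest factor is the ratio of peak to RMS:
CF = V_peak / V_rms
   = 83.59 / 83.395
   = 1.0023

1.0023


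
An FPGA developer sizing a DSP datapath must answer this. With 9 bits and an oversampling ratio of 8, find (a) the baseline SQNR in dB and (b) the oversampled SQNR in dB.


Step 1 — baseline SQNR at Nyquist:
SQNR_base = 6.02*N + 1.76
          = 6.02*9 + 1.76
          = 55.94 dB

Step 2 — oversampling processing gain:
G = 10*log10(OSR) = 10*log10(8) = 9.03 dB

Step 3 — total:
SQNR_total = 55.94 + 9.03 = 64.97 dB

Base SQNR = 55.94 dB; oversampled SQNR = 64.97 dB


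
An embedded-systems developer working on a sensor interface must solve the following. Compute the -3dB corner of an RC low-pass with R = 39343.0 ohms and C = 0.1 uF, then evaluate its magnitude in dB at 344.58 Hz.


Step 1 — cutoff frequency:
fc = 1 / (2*pi*R*C)
C = 0.1 uF = 1e-07 F
fc = 1 / (2*pi*39343.0*1e-07)
   = 40.4532 Hz

Step 2 — magnitude at f = 344.58 Hz:
|H(f)| = 1 / sqrt(1 + (f/fc)^2)
f/fc = 344.58 / 40.4532 = 8.517991
|H| = 1 / sqrt(1 + 72.556171) = 0.1165978
|H|_dB = 20*log10(0.1165978) = -18.67 dB

fc = 40.4532 Hz; |H(344.58 Hz)| = -18.67 dB


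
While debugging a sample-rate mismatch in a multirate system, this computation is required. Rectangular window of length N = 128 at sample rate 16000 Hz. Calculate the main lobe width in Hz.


Main lobe width for a rectangular window:
Width = 2 * fs / N
      = 2 * 16000 / 128
      = 32000 / 128
      = 250.0 Hz

250.0 Hz


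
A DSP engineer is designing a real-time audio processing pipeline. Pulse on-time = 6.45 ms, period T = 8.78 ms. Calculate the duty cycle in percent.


Duty cycle as a percentage:
DC = (t_on / T) * 100
   = (6.45 / 8.78) * 100
   = 0.734624 * 100
   = 73.46 %

73.46 %


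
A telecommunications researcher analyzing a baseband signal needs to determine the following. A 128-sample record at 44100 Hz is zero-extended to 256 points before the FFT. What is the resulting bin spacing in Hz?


Frequency resolution after zero-padding:
N_padded = 128 * 2 = 256
df = fs / N_padded
   = 44100 / 256
   = 172.2656 Hz

172.2656 Hz


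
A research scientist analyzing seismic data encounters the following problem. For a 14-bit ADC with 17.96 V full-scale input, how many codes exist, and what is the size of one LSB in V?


Step 1 — number of quantization levels:
L = 2^N = 2^14 = 16384

Step 2 — LSB step size:
delta = Vfs / L
      = 17.96 / 16384
      = 0.00109619 V

Levels = 16384; step size = 0.00109619 V


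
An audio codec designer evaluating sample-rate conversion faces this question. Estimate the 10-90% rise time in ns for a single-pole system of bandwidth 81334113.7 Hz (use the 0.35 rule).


Rise time from bandwidth relationship:
tr = 0.35 / BW
   = 0.35 / 81334113.7
   = 4.3032374e-09 s
   = 4.3032 ns

4.3032 ns


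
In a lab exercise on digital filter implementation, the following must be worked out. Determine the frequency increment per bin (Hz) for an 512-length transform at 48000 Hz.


DFT frequency resolution:
df = fs / N
   = 48000 / 512
   = 93.75 Hz

93.75 Hz


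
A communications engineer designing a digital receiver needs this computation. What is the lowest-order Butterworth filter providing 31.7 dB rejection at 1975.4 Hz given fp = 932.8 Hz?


Butterworth filter order formula:
n = log10(10^(A/10) - 1) / (2 * log10(f_stop/f_pass))
10^(31.7/10) - 1 = 1478.1084
f_stop/f_pass = 1975.4 / 932.8 = 2.1177
n = 4.8635 -> ceil = 5

5


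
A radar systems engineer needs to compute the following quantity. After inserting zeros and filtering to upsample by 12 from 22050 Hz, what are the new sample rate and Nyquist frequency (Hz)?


Step 1 — output sample rate after interpolation by L:
fs_out = L * fs_in = 12 * 22050 = 264600 Hz

Step 2 — Nyquist frequency of the output stream:
f_Nyq = fs_out / 2 = 264600 / 2 = 132300.0 Hz

fs_out = 264600 Hz; f_Nyquist = 132300.0 Hz


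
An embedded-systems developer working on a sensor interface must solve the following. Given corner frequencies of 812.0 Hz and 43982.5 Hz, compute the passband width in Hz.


Bandwidth is the difference of -3dB frequencies:
BW = f_high - f_low
   = 43982.5 - 812.0
   = 43170.5 Hz

43170.5 Hz


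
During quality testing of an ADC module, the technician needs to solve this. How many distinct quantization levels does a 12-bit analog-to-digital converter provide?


Number of quantization levels = 2^N
= 2^12
= 4096

4096


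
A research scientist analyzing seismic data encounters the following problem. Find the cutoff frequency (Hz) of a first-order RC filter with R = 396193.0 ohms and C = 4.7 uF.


Cutoff frequency of a first-order RC filter:
fc = 1 / (2 * pi * R * C)
C = 4.7 uF = 4.7e-06 F
fc = 1 / (2 * pi * 396193.0 * 4.7e-06)
   = 1 / 11.699963971115
   = 0.08547 Hz

0.08547 Hz


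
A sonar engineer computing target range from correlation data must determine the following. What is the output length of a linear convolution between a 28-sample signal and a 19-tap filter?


Linear convolution output length:
L = N + M - 1
  = 28 + 19 - 1
  = 46 samples

46


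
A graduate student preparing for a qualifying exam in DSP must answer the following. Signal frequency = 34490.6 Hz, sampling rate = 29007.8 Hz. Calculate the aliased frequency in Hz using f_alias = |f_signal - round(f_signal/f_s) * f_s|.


Compute the nearest integer multiple of fs to the signal:
n = round(34490.6 / 29007.8) = 1
f_alias = |34490.6 - 1 * 29007.8|
        = |34490.6 - 29007.8|
        = 5482.8 Hz

5482.8


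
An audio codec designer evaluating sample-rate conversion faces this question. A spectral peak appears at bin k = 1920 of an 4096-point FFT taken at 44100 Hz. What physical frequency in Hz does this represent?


Frequency of DFT bin k:
f_k = k * fs / N
    = 1920 * 44100 / 4096
    = 84672000 / 4096
    = 20671.875 Hz

20671.875 Hz


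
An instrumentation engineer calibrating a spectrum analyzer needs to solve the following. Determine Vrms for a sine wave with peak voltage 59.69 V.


RMS voltage for a sinusoidal waveform:
V_rms = V_peak / sqrt(2)
      = 59.69 / 1.414214
      = 42.207 V

42.207 V


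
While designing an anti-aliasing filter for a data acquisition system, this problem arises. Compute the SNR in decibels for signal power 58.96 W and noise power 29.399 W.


SNR in decibels:
SNR = 10 * log10(Ps / Pn)
    = 10 * log10(58.96 / 29.399)
    = 10 * log10(2.0055)
    = 10 * 0.3022
    = 3.02 dB

3.02 dB


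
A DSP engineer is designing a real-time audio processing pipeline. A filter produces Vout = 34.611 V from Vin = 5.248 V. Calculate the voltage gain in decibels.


Voltage gain in dB:
G = 20 * log10(Vout / Vin)
  = 20 * log10(34.611 / 5.248)
  = 20 * log10(6.595084)
  = 20 * 0.81922
  = 16.38 dB

16.38 dB


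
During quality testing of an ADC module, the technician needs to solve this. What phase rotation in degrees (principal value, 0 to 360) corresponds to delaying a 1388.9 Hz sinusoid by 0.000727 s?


Phase shift from frequency and time delay:
phi = 360 * f * t_delay
    = 360 * 1388.9 * 0.000727
    = 363.5 degrees
    mod 360 = 3.5 degrees

3.5 degrees


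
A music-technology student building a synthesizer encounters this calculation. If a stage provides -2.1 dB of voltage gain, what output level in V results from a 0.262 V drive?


Output voltage from dB gain:
V_out = V_in * 10^(gain_dB / 20)
      = 0.262 * 10^(-2.1 / 20)
      = 0.262 * 0.785236
      = 0.2057 V

0.2057 V


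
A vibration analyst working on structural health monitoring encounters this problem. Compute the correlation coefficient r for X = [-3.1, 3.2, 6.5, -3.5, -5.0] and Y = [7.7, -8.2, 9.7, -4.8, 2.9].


Pearson correlation coefficient (population):
r = cov(X,Y) / (std(X) * std(Y))
Mean X = -0.38, Mean Y = 1.46
Cov(X,Y) = 3.6028
Std(X) = 4.441351, Std(Y) = 6.948554
r = 0.1167

0.1167


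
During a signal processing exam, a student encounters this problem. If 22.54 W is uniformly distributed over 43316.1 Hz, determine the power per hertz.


Power spectral density:
PSD = P / BW
    = 22.54 / 43316.1
    = 0.00052036 W/Hz

0.00052036 W/Hz


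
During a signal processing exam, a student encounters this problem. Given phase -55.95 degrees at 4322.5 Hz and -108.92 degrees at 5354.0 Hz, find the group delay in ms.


Group delay from phase difference:
tau = -d(phi)/d(omega)
d(phi) = -52.97 deg = -0.924501 rad
d(omega) = 2*pi*(5354.0 - 4322.5) = 6481.1056 rad/s
tau = -(-0.924501) / 6481.1056
    = 0.1426 ms

0.1426 ms


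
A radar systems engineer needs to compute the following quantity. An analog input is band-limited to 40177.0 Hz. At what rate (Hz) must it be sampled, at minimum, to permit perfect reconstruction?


The Nyquist rate is twice the maximum frequency component.
fs_min = 2 * fmax
      = 2 * 40177.0
      = 80354.0 Hz

80354.0


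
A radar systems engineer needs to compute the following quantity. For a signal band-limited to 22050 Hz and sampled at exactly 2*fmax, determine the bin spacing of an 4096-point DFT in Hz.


Step 1 — Nyquist sampling rate:
fs = 2 * fmax = 2 * 22050 = 44100 Hz

Step 2 — DFT bin spacing:
df = fs / N = 44100 / 4096 = 10.7666 Hz

10.7666 Hz


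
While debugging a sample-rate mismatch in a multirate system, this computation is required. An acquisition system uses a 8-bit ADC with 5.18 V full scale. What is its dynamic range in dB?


Dynamic range from full-scale to LSB:
V_min = V_max / 2^bits = 5.18 / 2^8
DR = 20 * log10(V_max / V_min)
   = 20 * log10(2^8)
   = 20 * 8 * log10(2)
   = 48.16 dB

48.16 dB


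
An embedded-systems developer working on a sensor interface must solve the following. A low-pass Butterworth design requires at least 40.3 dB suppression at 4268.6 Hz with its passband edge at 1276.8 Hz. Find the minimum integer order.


Butterworth filter order formula:
n = log10(10^(A/10) - 1) / (2 * log10(f_stop/f_pass))
10^(40.3/10) - 1 = 10714.1931
f_stop/f_pass = 4268.6 / 1276.8 = 3.3432
n = 3.8442 -> ceil = 4

4


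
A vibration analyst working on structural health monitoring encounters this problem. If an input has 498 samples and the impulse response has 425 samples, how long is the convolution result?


Linear convolution output length:
L = N + M - 1
  = 498 + 425 - 1
  = 922 samples

922


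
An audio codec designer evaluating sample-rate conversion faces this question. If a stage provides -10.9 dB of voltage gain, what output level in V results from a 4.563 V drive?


Output voltage from dB gain:
V_out = V_in * 10^(gain_dB / 20)
      = 4.563 * 10^(-10.9 / 20)
      = 4.563 * 0.285102
      = 1.3009 V

1.3009 V


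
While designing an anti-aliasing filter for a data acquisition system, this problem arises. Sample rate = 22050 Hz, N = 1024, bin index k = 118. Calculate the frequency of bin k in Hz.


Frequency of DFT bin k:
f_k = k * fs / N
    = 118 * 22050 / 1024
    = 2601900 / 1024
    = 2540.918 Hz

2540.918 Hz


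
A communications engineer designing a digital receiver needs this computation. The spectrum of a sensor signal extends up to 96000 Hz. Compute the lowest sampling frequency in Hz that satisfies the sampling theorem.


The Nyquist rate is twice the maximum frequency component.
fs_min = 2 * fmax
      = 2 * 96000
      = 192000 Hz

192000


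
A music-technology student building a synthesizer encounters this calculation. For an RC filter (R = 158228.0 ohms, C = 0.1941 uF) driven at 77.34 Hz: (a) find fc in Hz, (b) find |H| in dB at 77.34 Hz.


Step 1 — cutoff frequency:
fc = 1 / (2*pi*R*C)
C = 0.1941 uF = 1.941e-07 F
fc = 1 / (2*pi*158228.0*1.941e-07)
   = 5.18217 Hz

Step 2 — magnitude at f = 77.34 Hz:
|H(f)| = 1 / sqrt(1 + (f/fc)^2)
f/fc = 77.34 / 5.18217 = 14.92425
|H| = 1 / sqrt(1 + 222.733238) = 0.0668551
|H|_dB = 20*log10(0.0668551) = -23.5 dB

fc = 5.18217 Hz; |H(77.34 Hz)| = -23.5 dB


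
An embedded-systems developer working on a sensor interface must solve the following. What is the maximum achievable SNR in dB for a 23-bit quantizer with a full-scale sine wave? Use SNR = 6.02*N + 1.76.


Theoretical SNR for a full-scale sinusoid:
SNR = 6.02 * N + 1.76
    = 6.02 * 23 + 1.76
    = 138.46 + 1.76
    = 140.22 dB

140.22 dB


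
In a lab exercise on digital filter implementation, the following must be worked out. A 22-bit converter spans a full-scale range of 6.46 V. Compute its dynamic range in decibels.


Dynamic range from full-scale to LSB:
V_min = V_max / 2^bits = 6.46 / 2^22
DR = 20 * log10(V_max / V_min)
   = 20 * log10(2^22)
   = 20 * 22 * log10(2)
   = 132.45 dB

132.45 dB


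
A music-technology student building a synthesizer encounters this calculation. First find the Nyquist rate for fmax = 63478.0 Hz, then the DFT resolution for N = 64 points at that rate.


Step 1 — Nyquist sampling rate:
fs = 2 * fmax = 2 * 63478.0 = 126956.0 Hz

Step 2 — DFT bin spacing:
df = fs / N = 126956.0 / 64 = 1983.6875 Hz

1983.6875 Hz


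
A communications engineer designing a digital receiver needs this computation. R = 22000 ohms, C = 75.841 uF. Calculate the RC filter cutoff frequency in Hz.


Cutoff frequency of a first-order RC filter:
fc = 1 / (2 * pi * R * C)
C = 75.841 uF = 7.5841e-05 F
fc = 1 / (2 * pi * 22000 * 7.5841e-05)
   = 1 / 10.4835072514
   = 0.095388 Hz

0.095388 Hz


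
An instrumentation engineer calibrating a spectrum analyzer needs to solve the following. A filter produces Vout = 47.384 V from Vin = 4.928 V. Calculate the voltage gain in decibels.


Voltage gain in dB:
G = 20 * log10(Vout / Vin)
  = 20 * log10(47.384 / 4.928)
  = 20 * log10(9.61526)
  = 20 * 0.982961
  = 19.66 dB

19.66 dB


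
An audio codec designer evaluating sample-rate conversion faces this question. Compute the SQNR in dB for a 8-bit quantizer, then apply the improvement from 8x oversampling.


Step 1 — baseline SQNR at Nyquist:
SQNR_base = 6.02*N + 1.76
          = 6.02*8 + 1.76
          = 49.92 dB

Step 2 — oversampling processing gain:
G = 10*log10(OSR) = 10*log10(8) = 9.03 dB

Step 3 — total:
SQNR_total = 49.92 + 9.03 = 58.95 dB

Base SQNR = 49.92 dB; oversampled SQNR = 58.95 dB


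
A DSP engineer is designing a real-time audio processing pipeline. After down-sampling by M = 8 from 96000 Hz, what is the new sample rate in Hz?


Decimation reduces the sample rate:
fs_out = fs_in / M
       = 96000 / 8
       = 12000.0 Hz

12000.0 Hz


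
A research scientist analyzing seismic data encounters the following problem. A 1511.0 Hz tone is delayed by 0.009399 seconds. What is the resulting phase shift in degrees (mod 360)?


Phase shift from frequency and time delay:
phi = 360 * f * t_delay
    = 360 * 1511.0 * 0.009399
    = 5112.68 degrees
    mod 360 = 72.68 degrees

72.68 degrees


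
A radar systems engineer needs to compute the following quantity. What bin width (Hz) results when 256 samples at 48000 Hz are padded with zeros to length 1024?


Frequency resolution after zero-padding:
N_padded = 256 * 4 = 1024
df = fs / N_padded
   = 48000 / 1024
   = 46.875 Hz

46.875 Hz


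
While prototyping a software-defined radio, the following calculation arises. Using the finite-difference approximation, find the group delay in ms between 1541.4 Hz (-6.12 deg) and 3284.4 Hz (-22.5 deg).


Group delay from phase difference:
tau = -d(phi)/d(omega)
d(phi) = -16.38 deg = -0.285885 rad
d(omega) = 2*pi*(3284.4 - 1541.4) = 10951.592 rad/s
tau = -(-0.285885) / 10951.592
    = 0.0261 ms

0.0261 ms


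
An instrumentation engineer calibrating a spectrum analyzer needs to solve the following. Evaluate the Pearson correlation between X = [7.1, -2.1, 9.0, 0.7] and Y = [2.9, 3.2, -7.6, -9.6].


Pearson correlation coefficient (population):
r = cov(X,Y) / (std(X) * std(Y))
Mean X = 3.675, Mean Y = -2.775
Cov(X,Y) = -5.114375
Std(X) = 4.535623, Std(Y) = 5.86872
r = -0.1921

-0.1921


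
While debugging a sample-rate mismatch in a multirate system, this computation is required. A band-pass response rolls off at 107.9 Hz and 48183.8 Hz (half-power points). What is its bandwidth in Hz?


Bandwidth is the difference of -3dB frequencies:
BW = f_high - f_low
   = 48183.8 - 107.9
   = 48075.9 Hz

48075.9 Hz


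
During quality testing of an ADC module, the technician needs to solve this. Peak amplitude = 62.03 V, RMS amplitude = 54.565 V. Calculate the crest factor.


Crest factor is the ratio of peak to RMS:
CF = V_peak / V_rms
   = 62.03 / 54.565
   = 1.1368

1.1368


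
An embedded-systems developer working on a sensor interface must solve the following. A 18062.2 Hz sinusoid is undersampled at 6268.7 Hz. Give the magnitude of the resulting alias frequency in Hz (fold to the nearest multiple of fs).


Compute the nearest integer multiple of fs to the signal:
n = round(18062.2 / 6268.7) = 3
f_alias = |18062.2 - 3 * 6268.7|
        = |18062.2 - 18806.1|
        = 743.9 Hz

743.9


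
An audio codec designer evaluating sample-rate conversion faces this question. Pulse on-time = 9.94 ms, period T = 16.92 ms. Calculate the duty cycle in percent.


Duty cycle as a percentage:
DC = (t_on / T) * 100
   = (9.94 / 16.92) * 100
   = 0.58747 * 100
   = 58.75 %

58.75 %


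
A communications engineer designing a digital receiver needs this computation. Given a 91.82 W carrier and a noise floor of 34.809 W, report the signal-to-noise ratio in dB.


SNR in decibels:
SNR = 10 * log10(Ps / Pn)
    = 10 * log10(91.82 / 34.809)
    = 10 * log10(2.6378)
    = 10 * 0.4212
    = 4.21 dB

4.21 dB


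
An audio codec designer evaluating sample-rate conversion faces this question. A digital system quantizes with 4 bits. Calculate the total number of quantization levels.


Number of quantization levels = 2^N
= 2^4
= 16

16


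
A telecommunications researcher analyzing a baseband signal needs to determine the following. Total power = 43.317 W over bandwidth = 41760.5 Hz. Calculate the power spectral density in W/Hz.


Power spectral density:
PSD = P / BW
    = 43.317 / 41760.5
    = 0.00103727 W/Hz

0.00103727 W/Hz


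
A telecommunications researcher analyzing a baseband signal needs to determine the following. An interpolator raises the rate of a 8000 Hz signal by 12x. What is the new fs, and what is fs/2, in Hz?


Step 1 — output sample rate after interpolation by L:
fs_out = L * fs_in = 12 * 8000 = 96000 Hz

Step 2 — Nyquist frequency of the output stream:
f_Nyq = fs_out / 2 = 96000 / 2 = 48000.0 Hz

fs_out = 96000 Hz; f_Nyquist = 48000.0 Hz


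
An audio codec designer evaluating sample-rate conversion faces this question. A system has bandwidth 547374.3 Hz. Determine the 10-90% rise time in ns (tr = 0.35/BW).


Rise time from bandwidth relationship:
tr = 0.35 / BW
   = 0.35 / 547374.3
   = 6.394162093e-07 s
   = 639.4162 ns

639.4162 ns


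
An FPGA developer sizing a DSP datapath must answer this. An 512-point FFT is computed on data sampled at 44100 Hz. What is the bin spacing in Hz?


DFT frequency resolution:
df = fs / N
   = 44100 / 512
   = 86.1328 Hz

86.1328 Hz


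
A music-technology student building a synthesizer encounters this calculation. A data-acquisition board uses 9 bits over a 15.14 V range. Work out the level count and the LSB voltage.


Step 1 — number of quantization levels:
L = 2^N = 2^9 = 512

Step 2 — LSB step size:
delta = Vfs / L
      = 15.14 / 512
      = 0.02957031 V

Levels = 512; step size = 0.02957031 V


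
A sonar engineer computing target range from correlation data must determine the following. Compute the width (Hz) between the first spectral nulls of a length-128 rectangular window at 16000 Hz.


Main lobe width for a rectangular window:
Width = 2 * fs / N
      = 2 * 16000 / 128
      = 32000 / 128
      = 250.0 Hz

250.0 Hz


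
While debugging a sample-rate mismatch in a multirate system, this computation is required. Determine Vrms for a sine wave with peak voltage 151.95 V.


RMS voltage for a sinusoidal waveform:
V_rms = V_peak / sqrt(2)
      = 151.95 / 1.414214
      = 107.445 V

107.445 V


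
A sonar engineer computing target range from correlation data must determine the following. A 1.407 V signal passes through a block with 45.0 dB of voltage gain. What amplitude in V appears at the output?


Output voltage from dB gain:
V_out = V_in * 10^(gain_dB / 20)
      = 1.407 * 10^(45.0 / 20)
      = 1.407 * 177.827941
      = 250.2039 V

250.2039 V


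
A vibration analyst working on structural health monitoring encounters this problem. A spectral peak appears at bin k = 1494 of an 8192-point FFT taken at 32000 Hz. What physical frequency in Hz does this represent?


Frequency of DFT bin k:
f_k = k * fs / N
    = 1494 * 32000 / 8192
    = 47808000 / 8192
    = 5835.938 Hz

5835.938 Hz


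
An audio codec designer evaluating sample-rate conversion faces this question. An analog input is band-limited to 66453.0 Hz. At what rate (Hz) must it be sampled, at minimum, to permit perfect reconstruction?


The Nyquist rate is twice the maximum frequency component.
fs_min = 2 * fmax
      = 2 * 66453.0
      = 132906.0 Hz

132906.0


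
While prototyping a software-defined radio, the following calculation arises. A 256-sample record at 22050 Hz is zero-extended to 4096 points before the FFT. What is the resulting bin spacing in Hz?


Frequency resolution after zero-padding:
N_padded = 256 * 16 = 4096
df = fs / N_padded
   = 22050 / 4096
   = 5.3833 Hz

5.3833 Hz


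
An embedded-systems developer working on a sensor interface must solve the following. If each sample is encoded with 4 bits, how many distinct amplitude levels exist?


Number of quantization levels = 2^N
= 2^4
= 16

16


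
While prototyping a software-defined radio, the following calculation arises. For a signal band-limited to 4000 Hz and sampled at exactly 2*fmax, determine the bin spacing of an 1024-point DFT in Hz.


Step 1 — Nyquist sampling rate:
fs = 2 * fmax = 2 * 4000 = 8000 Hz

Step 2 — DFT bin spacing:
df = fs / N = 8000 / 1024 = 7.8125 Hz

7.8125 Hz


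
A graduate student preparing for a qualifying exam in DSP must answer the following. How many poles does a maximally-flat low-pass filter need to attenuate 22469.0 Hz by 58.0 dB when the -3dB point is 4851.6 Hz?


Butterworth filter order formula:
n = log10(10^(A/10) - 1) / (2 * log10(f_stop/f_pass))
10^(58.0/10) - 1 = 630956.3445
f_stop/f_pass = 22469.0 / 4851.6 = 4.6313
n = 4.3563 -> ceil = 5

5


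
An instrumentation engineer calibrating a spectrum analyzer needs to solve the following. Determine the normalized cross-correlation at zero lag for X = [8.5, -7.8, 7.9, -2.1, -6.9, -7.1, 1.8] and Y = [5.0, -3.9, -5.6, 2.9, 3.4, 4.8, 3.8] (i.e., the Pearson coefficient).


Pearson correlation coefficient (population):
r = cov(X,Y) / (std(X) * std(Y))
Mean X = -0.8143, Mean Y = 1.4857
Cov(X,Y) = -2.805918
Std(X) = 6.50855, Std(Y) = 4.027913
r = -0.107

-0.107


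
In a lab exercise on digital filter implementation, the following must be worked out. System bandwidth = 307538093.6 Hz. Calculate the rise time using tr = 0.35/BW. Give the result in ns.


Rise time from bandwidth relationship:
tr = 0.35 / BW
   = 0.35 / 307538093.6
   = 1.138070396e-09 s
   = 1.1381 ns

1.1381 ns


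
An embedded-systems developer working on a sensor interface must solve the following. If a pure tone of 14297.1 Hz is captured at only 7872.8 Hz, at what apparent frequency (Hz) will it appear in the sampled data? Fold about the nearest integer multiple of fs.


Compute the nearest integer multiple of fs to the signal:
n = round(14297.1 / 7872.8) = 2
f_alias = |14297.1 - 2 * 7872.8|
        = |14297.1 - 15745.6|
        = 1448.5 Hz

1448.5


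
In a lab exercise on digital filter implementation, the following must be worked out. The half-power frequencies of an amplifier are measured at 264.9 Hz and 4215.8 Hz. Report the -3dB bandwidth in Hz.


Bandwidth is the difference of -3dB frequencies:
BW = f_high - f_low
   = 4215.8 - 264.9
   = 3950.9 Hz

3950.9 Hz


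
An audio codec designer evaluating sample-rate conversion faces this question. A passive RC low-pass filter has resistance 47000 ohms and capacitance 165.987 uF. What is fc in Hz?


Cutoff frequency of a first-order RC filter:
fc = 1 / (2 * pi * R * C)
C = 165.987 uF = 0.000165987 F
fc = 1 / (2 * pi * 47000 * 0.000165987)
   = 1 / 49.017572740392
   = 0.020401 Hz

0.020401 Hz


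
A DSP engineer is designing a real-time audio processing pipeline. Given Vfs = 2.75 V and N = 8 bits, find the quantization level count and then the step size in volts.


Step 1 — number of quantization levels:
L = 2^N = 2^8 = 256

Step 2 — LSB step size:
delta = Vfs / L
      = 2.75 / 256
      = 0.01074219 V

Levels = 256; step size = 0.01074219 V


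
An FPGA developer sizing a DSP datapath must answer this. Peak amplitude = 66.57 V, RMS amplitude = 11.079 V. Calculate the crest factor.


Crest factor is the ratio of peak to RMS:
CF = V_peak / V_rms
   = 66.57 / 11.079
   = 6.0087

6.0087


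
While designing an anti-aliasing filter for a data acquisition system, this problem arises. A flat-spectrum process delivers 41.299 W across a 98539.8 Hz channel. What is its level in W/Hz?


Power spectral density:
PSD = P / BW
    = 41.299 / 98539.8
    = 0.00041911 W/Hz

0.00041911 W/Hz


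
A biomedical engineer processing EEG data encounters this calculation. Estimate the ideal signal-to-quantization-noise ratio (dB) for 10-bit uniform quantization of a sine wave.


Theoretical SNR for a full-scale sinusoid:
SNR = 6.02 * N + 1.76
    = 6.02 * 10 + 1.76
    = 60.2 + 1.76
    = 61.96 dB

61.96 dB


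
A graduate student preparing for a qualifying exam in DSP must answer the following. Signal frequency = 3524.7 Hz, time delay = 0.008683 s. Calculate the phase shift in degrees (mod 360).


Phase shift from frequency and time delay:
phi = 360 * f * t_delay
    = 360 * 3524.7 * 0.008683
    = 11017.79 degrees
    mod 360 = 217.79 degrees

217.79 degrees


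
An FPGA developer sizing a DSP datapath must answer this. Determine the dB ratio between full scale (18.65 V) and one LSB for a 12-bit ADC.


Dynamic range from full-scale to LSB:
V_min = V_max / 2^bits = 18.65 / 2^12
DR = 20 * log10(V_max / V_min)
   = 20 * log10(2^12)
   = 20 * 12 * log10(2)
   = 72.25 dB

72.25 dB


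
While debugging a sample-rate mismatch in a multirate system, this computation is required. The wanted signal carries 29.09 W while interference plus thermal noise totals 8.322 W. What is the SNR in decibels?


SNR in decibels:
SNR = 10 * log10(Ps / Pn)
    = 10 * log10(29.09 / 8.322)
    = 10 * log10(3.4956)
    = 10 * 0.5435
    = 5.44 dB

5.44 dB


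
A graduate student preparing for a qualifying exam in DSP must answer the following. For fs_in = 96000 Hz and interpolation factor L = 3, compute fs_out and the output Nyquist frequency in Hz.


Step 1 — output sample rate after interpolation by L:
fs_out = L * fs_in = 3 * 96000 = 288000 Hz

Step 2 — Nyquist frequency of the output stream:
f_Nyq = fs_out / 2 = 288000 / 2 = 144000.0 Hz

fs_out = 288000 Hz; f_Nyquist = 144000.0 Hz


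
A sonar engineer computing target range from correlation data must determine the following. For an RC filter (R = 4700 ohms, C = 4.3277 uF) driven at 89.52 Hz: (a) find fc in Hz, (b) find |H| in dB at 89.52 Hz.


Step 1 — cutoff frequency:
fc = 1 / (2*pi*R*C)
C = 4.3277 uF = 4.3277e-06 F
fc = 1 / (2*pi*4700*4.3277e-06)
   = 7.82465 Hz

Step 2 — magnitude at f = 89.52 Hz:
|H(f)| = 1 / sqrt(1 + (f/fc)^2)
f/fc = 89.52 / 7.82465 = 11.440767
|H| = 1 / sqrt(1 + 130.89115) = 0.0870747
|H|_dB = 20*log10(0.0870747) = -21.2 dB

fc = 7.82465 Hz; |H(89.52 Hz)| = -21.2 dB


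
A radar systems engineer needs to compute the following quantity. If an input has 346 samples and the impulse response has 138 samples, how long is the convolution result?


Linear convolution output length:
L = N + M - 1
  = 346 + 138 - 1
  = 483 samples

483


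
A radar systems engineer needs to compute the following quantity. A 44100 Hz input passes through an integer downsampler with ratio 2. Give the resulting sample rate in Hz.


Decimation reduces the sample rate:
fs_out = fs_in / M
       = 44100 / 2
       = 22050.0 Hz

22050.0 Hz


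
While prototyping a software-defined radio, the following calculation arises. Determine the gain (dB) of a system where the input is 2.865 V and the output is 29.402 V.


Voltage gain in dB:
G = 20 * log10(Vout / Vin)
  = 20 * log10(29.402 / 2.865)
  = 20 * log10(10.262478)
  = 20 * 1.011252
  = 20.23 dB

20.23 dB


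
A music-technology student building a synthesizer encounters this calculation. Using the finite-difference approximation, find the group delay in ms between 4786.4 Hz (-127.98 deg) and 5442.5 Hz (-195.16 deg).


Group delay from phase difference:
tau = -d(phi)/d(omega)
d(phi) = -67.18 deg = -1.172512 rad
d(omega) = 2*pi*(5442.5 - 4786.4) = 4122.3979 rad/s
tau = -(-1.172512) / 4122.3979
    = 0.2844 ms

0.2844 ms


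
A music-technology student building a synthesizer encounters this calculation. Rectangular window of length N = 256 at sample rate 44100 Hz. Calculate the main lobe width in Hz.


Main lobe width for a rectangular window:
Width = 2 * fs / N
      = 2 * 44100 / 256
      = 88200 / 256
      = 344.531 Hz

344.531 Hz


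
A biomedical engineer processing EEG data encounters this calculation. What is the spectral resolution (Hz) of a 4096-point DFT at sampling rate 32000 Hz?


DFT frequency resolution:
df = fs / N
   = 32000 / 4096
   = 7.8125 Hz

7.8125 Hz


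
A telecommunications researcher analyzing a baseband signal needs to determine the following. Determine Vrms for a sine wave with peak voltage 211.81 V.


RMS voltage for a sinusoidal waveform:
V_rms = V_peak / sqrt(2)
      = 211.81 / 1.414214
      = 149.772 V

149.772 V


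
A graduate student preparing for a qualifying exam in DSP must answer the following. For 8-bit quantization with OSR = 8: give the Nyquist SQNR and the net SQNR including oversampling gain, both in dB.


Step 1 — baseline SQNR at Nyquist:
SQNR_base = 6.02*N + 1.76
          = 6.02*8 + 1.76
          = 49.92 dB

Step 2 — oversampling processing gain:
G = 10*log10(OSR) = 10*log10(8) = 9.03 dB

Step 3 — total:
SQNR_total = 49.92 + 9.03 = 58.95 dB

Base SQNR = 49.92 dB; oversampled SQNR = 58.95 dB


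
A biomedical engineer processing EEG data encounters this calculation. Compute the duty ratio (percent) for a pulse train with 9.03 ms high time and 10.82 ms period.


Duty cycle as a percentage:
DC = (t_on / T) * 100
   = (9.03 / 10.82) * 100
   = 0.834566 * 100
   = 83.46 %

83.46 %


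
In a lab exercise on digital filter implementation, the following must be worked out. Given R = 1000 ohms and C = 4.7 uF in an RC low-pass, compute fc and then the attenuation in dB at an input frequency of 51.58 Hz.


Step 1 — cutoff frequency:
fc = 1 / (2*pi*R*C)
C = 4.7 uF = 4.7e-06 F
fc = 1 / (2*pi*1000*4.7e-06)
   = 33.8628 Hz

Step 2 — magnitude at f = 51.58 Hz:
|H(f)| = 1 / sqrt(1 + (f/fc)^2)
f/fc = 51.58 / 33.8628 = 1.523205
|H| = 1 / sqrt(1 + 2.320153) = 0.5488087
|H|_dB = 20*log10(0.5488087) = -5.21 dB

fc = 33.8628 Hz; |H(51.58 Hz)| = -5.21 dB


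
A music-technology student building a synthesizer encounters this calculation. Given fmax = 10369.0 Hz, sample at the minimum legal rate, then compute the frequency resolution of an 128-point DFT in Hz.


Step 1 — Nyquist sampling rate:
fs = 2 * fmax = 2 * 10369.0 = 20738.0 Hz

Step 2 — DFT bin spacing:
df = fs / N = 20738.0 / 128 = 162.0156 Hz

162.0156 Hz


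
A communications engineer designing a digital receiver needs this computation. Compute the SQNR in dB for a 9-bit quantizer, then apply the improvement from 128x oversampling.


Step 1 — baseline SQNR at Nyquist:
SQNR_base = 6.02*N + 1.76
          = 6.02*9 + 1.76
          = 55.94 dB

Step 2 — oversampling processing gain:
G = 10*log10(OSR) = 10*log10(128) = 21.07 dB

Step 3 — total:
SQNR_total = 55.94 + 21.07 = 77.01 dB

Base SQNR = 55.94 dB; oversampled SQNR = 77.01 dB


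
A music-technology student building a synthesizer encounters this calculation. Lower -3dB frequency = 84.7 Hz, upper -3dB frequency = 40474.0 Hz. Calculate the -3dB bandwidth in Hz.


Bandwidth is the difference of -3dB frequencies:
BW = f_high - f_low
   = 40474.0 - 84.7
   = 40389.3 Hz

40389.3 Hz


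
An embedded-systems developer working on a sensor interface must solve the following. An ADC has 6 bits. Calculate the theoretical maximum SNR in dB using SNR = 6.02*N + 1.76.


Theoretical SNR for a full-scale sinusoid:
SNR = 6.02 * N + 1.76
    = 6.02 * 6 + 1.76
    = 36.12 + 1.76
    = 37.88 dB

37.88 dB


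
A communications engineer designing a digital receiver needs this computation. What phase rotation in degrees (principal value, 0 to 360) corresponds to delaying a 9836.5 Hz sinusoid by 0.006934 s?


Phase shift from frequency and time delay:
phi = 360 * f * t_delay
    = 360 * 9836.5 * 0.006934
    = 24554.26 degrees
    mod 360 = 74.26 degrees

74.26 degrees


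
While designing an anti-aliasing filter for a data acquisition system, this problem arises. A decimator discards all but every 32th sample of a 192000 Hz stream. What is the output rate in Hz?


Decimation reduces the sample rate:
fs_out = fs_in / M
       = 192000 / 32
       = 6000.0 Hz

6000.0 Hz


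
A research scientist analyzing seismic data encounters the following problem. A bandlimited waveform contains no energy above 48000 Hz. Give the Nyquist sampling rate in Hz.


The Nyquist rate is twice the maximum frequency component.
fs_min = 2 * fmax
      = 2 * 48000
      = 96000 Hz

96000


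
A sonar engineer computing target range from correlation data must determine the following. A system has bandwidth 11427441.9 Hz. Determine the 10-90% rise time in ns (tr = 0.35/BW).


Rise time from bandwidth relationship:
tr = 0.35 / BW
   = 0.35 / 11427441.9
   = 3.062802708e-08 s
   = 30.628 ns

30.628 ns


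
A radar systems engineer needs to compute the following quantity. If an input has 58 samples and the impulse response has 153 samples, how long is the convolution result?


Linear convolution output length:
L = N + M - 1
  = 58 + 153 - 1
  = 210 samples

210


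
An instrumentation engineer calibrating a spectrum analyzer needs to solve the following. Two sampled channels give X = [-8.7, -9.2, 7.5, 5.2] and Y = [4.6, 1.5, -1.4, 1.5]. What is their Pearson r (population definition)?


Pearson correlation coefficient (population):
r = cov(X,Y) / (std(X) * std(Y))
Mean X = -1.3, Mean Y = 1.55
Cov(X,Y) = -12.115
Std(X) = 7.695128, Std(Y) = 2.12191
r = -0.742

-0.742


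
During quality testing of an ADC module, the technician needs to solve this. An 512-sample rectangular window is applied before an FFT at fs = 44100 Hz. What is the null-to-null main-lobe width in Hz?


Main lobe width for a rectangular window:
Width = 2 * fs / N
      = 2 * 44100 / 512
      = 88200 / 512
      = 172.266 Hz

172.266 Hz


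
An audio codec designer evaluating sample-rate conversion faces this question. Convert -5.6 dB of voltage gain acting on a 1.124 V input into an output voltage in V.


Output voltage from dB gain:
V_out = V_in * 10^(gain_dB / 20)
      = 1.124 * 10^(-5.6 / 20)
      = 1.124 * 0.524807
      = 0.5899 V

0.5899 V


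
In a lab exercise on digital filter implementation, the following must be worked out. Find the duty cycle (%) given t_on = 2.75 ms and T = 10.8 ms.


Duty cycle as a percentage:
DC = (t_on / T) * 100
   = (2.75 / 10.8) * 100
   = 0.25463 * 100
   = 25.46 %

25.46 %


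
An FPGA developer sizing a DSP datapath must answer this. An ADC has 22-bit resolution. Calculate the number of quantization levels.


Number of quantization levels = 2^N
= 2^22
= 4194304

4194304


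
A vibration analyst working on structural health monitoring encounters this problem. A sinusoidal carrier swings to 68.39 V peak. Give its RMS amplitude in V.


RMS voltage for a sinusoidal waveform:
V_rms = V_peak / sqrt(2)
      = 68.39 / 1.414214
      = 48.359 V

48.359 V


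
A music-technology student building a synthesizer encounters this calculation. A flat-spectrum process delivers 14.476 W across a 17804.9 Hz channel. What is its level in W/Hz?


Power spectral density:
PSD = P / BW
    = 14.476 / 17804.9
    = 0.00081303 W/Hz

0.00081303 W/Hz


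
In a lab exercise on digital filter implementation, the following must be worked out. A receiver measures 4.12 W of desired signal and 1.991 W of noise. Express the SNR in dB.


SNR in decibels:
SNR = 10 * log10(Ps / Pn)
    = 10 * log10(4.12 / 1.991)
    = 10 * log10(2.0693)
    = 10 * 0.3158
    = 3.16 dB

3.16 dB


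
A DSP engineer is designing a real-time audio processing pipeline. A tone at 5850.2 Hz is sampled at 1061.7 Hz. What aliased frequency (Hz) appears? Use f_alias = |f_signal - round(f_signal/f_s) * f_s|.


Compute the nearest integer multiple of fs to the signal:
n = round(5850.2 / 1061.7) = 6
f_alias = |5850.2 - 6 * 1061.7|
        = |5850.2 - 6370.2|
        = 520.0 Hz

520.0


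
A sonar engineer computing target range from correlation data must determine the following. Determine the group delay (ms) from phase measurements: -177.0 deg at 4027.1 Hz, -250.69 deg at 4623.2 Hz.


Group delay from phase difference:
tau = -d(phi)/d(omega)
d(phi) = -73.69 deg = -1.286133 rad
d(omega) = 2*pi*(4623.2 - 4027.1) = 3745.4068 rad/s
tau = -(-1.286133) / 3745.4068
    = 0.3434 ms

0.3434 ms


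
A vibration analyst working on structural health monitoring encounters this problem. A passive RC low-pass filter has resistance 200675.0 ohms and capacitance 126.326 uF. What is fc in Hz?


Cutoff frequency of a first-order RC filter:
fc = 1 / (2 * pi * R * C)
C = 126.326 uF = 0.000126326 F
fc = 1 / (2 * pi * 200675.0 * 0.000126326)
   = 1 / 159.28170094826
   = 0.006278 Hz

0.006278 Hz


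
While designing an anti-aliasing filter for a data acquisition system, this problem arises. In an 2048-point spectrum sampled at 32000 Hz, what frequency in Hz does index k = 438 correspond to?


Frequency of DFT bin k:
f_k = k * fs / N
    = 438 * 32000 / 2048
    = 14016000 / 2048
    = 6843.75 Hz

6843.75 Hz


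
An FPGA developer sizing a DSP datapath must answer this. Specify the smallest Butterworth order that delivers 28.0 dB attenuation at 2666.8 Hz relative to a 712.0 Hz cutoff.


Butterworth filter order formula:
n = log10(10^(A/10) - 1) / (2 * log10(f_stop/f_pass))
10^(28.0/10) - 1 = 629.9573
f_stop/f_pass = 2666.8 / 712.0 = 3.7455
n = 2.4405 -> ceil = 3

3
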